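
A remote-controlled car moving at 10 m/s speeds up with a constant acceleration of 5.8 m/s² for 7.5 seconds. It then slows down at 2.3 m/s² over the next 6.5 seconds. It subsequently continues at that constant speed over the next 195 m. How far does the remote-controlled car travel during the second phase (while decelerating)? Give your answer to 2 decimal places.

299.16 m

Phase 1 (accelerating): v₀ = 10.0 m/s, a = 5.8 m/s².
v = v₀ + at = 10.0 + (5.8)(7.5) = 53.5 m/s
Δx = v₀t + ½at² = 10.0·7.5 + 0.5·5.8·7.5² = 238 m

Phase 2 (decelerating): v₀ = 53.5 m/s, a = -2.3 m/s².
v = v₀ + at = 53.5 + (-2.3)(6.5) = 38.5 m/s
Δx = v₀t + ½at² = 53.5·6.5 + 0.5·-2.3·6.5² = 299 m
Distance in phase 2 = 299 m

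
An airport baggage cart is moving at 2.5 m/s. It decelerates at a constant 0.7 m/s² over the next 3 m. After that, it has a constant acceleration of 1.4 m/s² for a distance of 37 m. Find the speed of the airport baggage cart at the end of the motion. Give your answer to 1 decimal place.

Phase 1 (decelerating): v₀ = 2.50 m/s, a = -0.7 m/s².
v² = v₀² + 2aΔx = 2.50² + 2·-0.7·3 = 2.05 → v = 1.43 m/s
t = (v − v₀)/a = (1.43 − 2.50)/-0.7 = 1.53 s

Phase 2 (accelerating): v₀ = 1.43 m/s, a = 1.4 m/s².
v² = v₀² + 2aΔx = 1.43² + 2·1.4·37 = 106 → v = 10.3 m/s
t = (v − v₀)/a = (10.3 − 1.43)/1.4 = 6.32 s
Final speed = 10.3 m/s

10.3 m/s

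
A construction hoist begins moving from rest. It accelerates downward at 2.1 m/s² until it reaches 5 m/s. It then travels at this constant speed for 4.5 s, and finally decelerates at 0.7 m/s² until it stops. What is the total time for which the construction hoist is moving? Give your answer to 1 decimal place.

Phase 1 (accelerating): v₀ = 0 m/s, a = 2.1 m/s².
v = v₀ + at → t = (5 − 0) / 2.1 = 2.38 s
v² = v₀² + 2aΔx → Δx = (5² − 0²)/(2·2.1) = 5.95 m

Phase 2 (constant speed): v₀ = 5.00 m/s, a = 0 m/s².
v = v₀ + at = 5.00 + (0)(4.5) = 5.00 m/s
Δx = v₀t + ½at² = 5.00·4.5 + 0.5·0·4.5² = 22.5 m

Phase 3 (decelerating): v₀ = 5.00 m/s, a = -0.7 m/s².
v = v₀ + at → t = (0 − 5.00) / -0.7 = 7.14 s
v² = v₀² + 2aΔx → Δx = (0² − 5.00²)/(2·-0.7) = 17.9 m
Total time = 2.38 + 4.50 + 7.14 = 14.0 s

14.0 s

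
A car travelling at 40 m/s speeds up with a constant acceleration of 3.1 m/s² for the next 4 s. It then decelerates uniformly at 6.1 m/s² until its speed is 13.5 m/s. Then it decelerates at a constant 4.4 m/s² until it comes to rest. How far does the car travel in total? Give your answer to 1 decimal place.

Phase 1 (accelerating): v₀ = 40.0 m/s, a = 3.1 m/s².
v = v₀ + at = 40.0 + (3.1)(4) = 52.4 m/s
Δx = v₀t + ½at² = 40.0·4 + 0.5·3.1·4² = 185 m

Phase 2 (decelerating): v₀ = 52.4 m/s, a = -6.1 m/s².
v = v₀ + at → t = (13.5 − 52.4) / -6.1 = 6.38 s
v² = v₀² + 2aΔx → Δx = (13.5² − 52.4²)/(2·-6.1) = 210 m

Phase 3 (decelerating): v₀ = 13.5 m/s, a = -4.4 m/s².
v = v₀ + at → t = (0 − 13.5) / -4.4 = 3.07 s
v² = v₀² + 2aΔx → Δx = (0² − 13.5²)/(2·-4.4) = 20.7 m
Total distance = 185 + 210 + 20.7 = 416 m

415.6 m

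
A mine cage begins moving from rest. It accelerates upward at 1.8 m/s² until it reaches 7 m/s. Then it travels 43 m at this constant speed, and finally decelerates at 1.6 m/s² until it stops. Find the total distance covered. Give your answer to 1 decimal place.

71.9 m

Phase 1 (accelerating): v₀ = 0 m/s, a = 1.8 m/s².
v = v₀ + at → t = (7 − 0) / 1.8 = 3.89 s
v² = v₀² + 2aΔx → Δx = (7² − 0²)/(2·1.8) = 13.6 m

Phase 2 (constant speed): v₀ = 7.00 m/s, a = 0 m/s².
Constant speed: t = d/v = 43/7.00 = 6.14 s

Phase 3 (decelerating): v₀ = 7.00 m/s, a = -1.6 m/s².
v = v₀ + at → t = (0 − 7.00) / -1.6 = 4.38 s
v² = v₀² + 2aΔx → Δx = (0² − 7.00²)/(2·-1.6) = 15.3 m
Total distance = 13.6 + 43.0 + 15.3 = 71.9 m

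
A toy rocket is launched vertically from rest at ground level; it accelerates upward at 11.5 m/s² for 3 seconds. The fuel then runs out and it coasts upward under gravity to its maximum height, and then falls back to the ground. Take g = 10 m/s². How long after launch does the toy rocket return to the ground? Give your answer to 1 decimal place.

Phase 1 (powered ascent): v₀ = 0 m/s, a = 11.5 m/s².
v = v₀ + at = 0 + (11.5)(3) = 34.5 m/s
Δx = v₀t + ½at² = 0·3 + 0.5·11.5·3² = 51.8 m

Phase 2 (coasting upward): v₀ = 34.5 m/s, a = -10 m/s².
v = v₀ + at → t = (0 − 34.5) / -10 = 3.45 s
v² = v₀² + 2aΔx → Δx = (0² − 34.5²)/(2·-10) = 59.5 m

Phase 3 (free fall): v₀ = 0 m/s, a = -10 m/s².
Falls 111 m from rest: t = √(2·111/10) = 4.72 s; v = g·t = 47.2 m/s.
Total time = 3.00 + 3.45 + 4.72 = 11.2 s

11.2 s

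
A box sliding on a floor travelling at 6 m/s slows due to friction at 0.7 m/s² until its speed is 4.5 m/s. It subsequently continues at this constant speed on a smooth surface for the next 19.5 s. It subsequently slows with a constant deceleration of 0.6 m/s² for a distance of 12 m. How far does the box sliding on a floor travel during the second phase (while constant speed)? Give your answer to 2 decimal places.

Phase 1 (decelerating): v₀ = 6.00 m/s, a = -0.7 m/s².
v = v₀ + at → t = (4.5 − 6.00) / -0.7 = 2.14 s
v² = v₀² + 2aΔx → Δx = (4.5² − 6.00²)/(2·-0.7) = 11.2 m

Phase 2 (constant speed): v₀ = 4.50 m/s, a = 0 m/s².
v = v₀ + at = 4.50 + (0)(19.5) = 4.50 m/s
Δx = v₀t + ½at² = 4.50·19.5 + 0.5·0·19.5² = 87.8 m
Distance in phase 2 = 87.8 m

87.75 m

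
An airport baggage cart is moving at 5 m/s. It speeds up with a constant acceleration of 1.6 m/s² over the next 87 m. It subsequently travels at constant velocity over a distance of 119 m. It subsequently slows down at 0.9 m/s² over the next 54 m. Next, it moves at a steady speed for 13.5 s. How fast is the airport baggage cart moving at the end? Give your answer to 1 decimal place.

14.4 m/s

Phase 1 (accelerating): v₀ = 5.00 m/s, a = 1.6 m/s².
v² = v₀² + 2aΔx = 5.00² + 2·1.6·87 = 303 → v = 17.4 m/s
t = (v − v₀)/a = (17.4 − 5.00)/1.6 = 7.76 s

Phase 2 (constant speed): v₀ = 17.4 m/s, a = 0 m/s².
Constant speed: t = d/v = 119/17.4 = 6.83 s

Phase 3 (decelerating): v₀ = 17.4 m/s, a = -0.9 m/s².
v² = v₀² + 2aΔx = 17.4² + 2·-0.9·54 = 206 → v = 14.4 m/s
t = (v − v₀)/a = (14.4 − 17.4)/-0.9 = 3.40 s

Phase 4 (constant speed): v₀ = 14.4 m/s, a = 0 m/s².
v = v₀ + at = 14.4 + (0)(13.5) = 14.4 m/s
Δx = v₀t + ½at² = 14.4·13.5 + 0.5·0·13.5² = 194 m
Final speed = 14.4 m/s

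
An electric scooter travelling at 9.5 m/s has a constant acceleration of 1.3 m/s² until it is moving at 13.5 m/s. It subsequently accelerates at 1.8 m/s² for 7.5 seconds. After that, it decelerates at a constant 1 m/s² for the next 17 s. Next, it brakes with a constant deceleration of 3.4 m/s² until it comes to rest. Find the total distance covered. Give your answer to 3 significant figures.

Phase 1 (accelerating): v₀ = 9.50 m/s, a = 1.3 m/s².
v = v₀ + at → t = (13.5 − 9.50) / 1.3 = 3.08 s
v² = v₀² + 2aΔx → Δx = (13.5² − 9.50²)/(2·1.3) = 35.4 m

Phase 2 (accelerating): v₀ = 13.5 m/s, a = 1.8 m/s².
v = v₀ + at = 13.5 + (1.8)(7.5) = 27.0 m/s
Δx = v₀t + ½at² = 13.5·7.5 + 0.5·1.8·7.5² = 152 m

Phase 3 (decelerating): v₀ = 27.0 m/s, a = -1 m/s².
v = v₀ + at = 27.0 + (-1)(17) = 10.0 m/s
Δx = v₀t + ½at² = 27.0·17 + 0.5·-1·17² = 314 m

Phase 4 (decelerating): v₀ = 10.0 m/s, a = -3.4 m/s².
v = v₀ + at → t = (0 − 10.0) / -3.4 = 2.94 s
v² = v₀² + 2aΔx → Δx = (0² − 10.0²)/(2·-3.4) = 14.7 m
Total distance = 35.4 + 152 + 314 + 14.7 = 516 m

516 m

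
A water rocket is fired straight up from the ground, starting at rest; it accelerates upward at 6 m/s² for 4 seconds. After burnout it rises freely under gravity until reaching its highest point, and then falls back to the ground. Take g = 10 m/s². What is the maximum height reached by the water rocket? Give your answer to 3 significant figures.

76.8 m

Phase 1 (powered ascent): v₀ = 0 m/s, a = 6 m/s².
v = v₀ + at = 0 + (6)(4) = 24.0 m/s
Δx = v₀t + ½at² = 0·4 + 0.5·6·4² = 48.0 m

Phase 2 (coasting upward): v₀ = 24.0 m/s, a = -10 m/s².
v = v₀ + at → t = (0 − 24.0) / -10 = 2.40 s
v² = v₀² + 2aΔx → Δx = (0² − 24.0²)/(2·-10) = 28.8 m
Maximum height = 48.0 + 28.8 = 76.8 m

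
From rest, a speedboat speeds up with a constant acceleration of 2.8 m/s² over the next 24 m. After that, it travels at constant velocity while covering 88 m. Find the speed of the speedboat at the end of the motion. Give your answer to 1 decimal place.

Phase 1 (accelerating): v₀ = 0 m/s, a = 2.8 m/s².
v² = v₀² + 2aΔx = 0² + 2·2.8·24 = 134 → v = 11.6 m/s
t = (v − v₀)/a = (11.6 − 0)/2.8 = 4.14 s

Phase 2 (constant speed): v₀ = 11.6 m/s, a = 0 m/s².
Constant speed: t = d/v = 88/11.6 = 7.59 s
Final speed = 11.6 m/s

11.6 m/s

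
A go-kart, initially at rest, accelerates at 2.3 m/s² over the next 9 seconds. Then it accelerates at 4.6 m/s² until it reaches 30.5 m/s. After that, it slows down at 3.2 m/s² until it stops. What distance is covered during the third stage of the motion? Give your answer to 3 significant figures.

Phase 1 (accelerating): v₀ = 0 m/s, a = 2.3 m/s².
v = v₀ + at = 0 + (2.3)(9) = 20.7 m/s
Δx = v₀t + ½at² = 0·9 + 0.5·2.3·9² = 93.1 m

Phase 2 (accelerating): v₀ = 20.7 m/s, a = 4.6 m/s².
v = v₀ + at → t = (30.5 − 20.7) / 4.6 = 2.13 s
v² = v₀² + 2aΔx → Δx = (30.5² − 20.7²)/(2·4.6) = 54.5 m

Phase 3 (decelerating): v₀ = 30.5 m/s, a = -3.2 m/s².
v = v₀ + at → t = (0 − 30.5) / -3.2 = 9.53 s
v² = v₀² + 2aΔx → Δx = (0² − 30.5²)/(2·-3.2) = 145 m
Distance in phase 3 = 145 m

145 m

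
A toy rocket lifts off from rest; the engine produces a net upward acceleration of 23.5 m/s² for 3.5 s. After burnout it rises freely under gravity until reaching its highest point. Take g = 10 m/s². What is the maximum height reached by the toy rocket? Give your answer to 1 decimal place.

482.2 m

Phase 1 (powered ascent): v₀ = 0 m/s, a = 23.5 m/s².
v = v₀ + at = 0 + (23.5)(3.5) = 82.2 m/s
Δx = v₀t + ½at² = 0·3.5 + 0.5·23.5·3.5² = 144 m

Phase 2 (coasting upward): v₀ = 82.2 m/s, a = -10 m/s².
v = v₀ + at → t = (0 − 82.2) / -10 = 8.22 s
v² = v₀² + 2aΔx → Δx = (0² − 82.2²)/(2·-10) = 338 m
Maximum height = 144 + 338 = 482 m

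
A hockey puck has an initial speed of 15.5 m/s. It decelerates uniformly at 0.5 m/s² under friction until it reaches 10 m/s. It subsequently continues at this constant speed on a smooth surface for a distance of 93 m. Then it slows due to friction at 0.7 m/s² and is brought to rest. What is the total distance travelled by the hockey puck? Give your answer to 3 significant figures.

305 m

Phase 1 (decelerating): v₀ = 15.5 m/s, a = -0.5 m/s².
v = v₀ + at → t = (10 − 15.5) / -0.5 = 11.0 s
v² = v₀² + 2aΔx → Δx = (10² − 15.5²)/(2·-0.5) = 140 m

Phase 2 (constant speed): v₀ = 10.0 m/s, a = 0 m/s².
Constant speed: t = d/v = 93/10.0 = 9.30 s

Phase 3 (decelerating): v₀ = 10.0 m/s, a = -0.7 m/s².
v = v₀ + at → t = (0 − 10.0) / -0.7 = 14.3 s
v² = v₀² + 2aΔx → Δx = (0² − 10.0²)/(2·-0.7) = 71.4 m
Total distance = 140 + 93.0 + 71.4 = 305 m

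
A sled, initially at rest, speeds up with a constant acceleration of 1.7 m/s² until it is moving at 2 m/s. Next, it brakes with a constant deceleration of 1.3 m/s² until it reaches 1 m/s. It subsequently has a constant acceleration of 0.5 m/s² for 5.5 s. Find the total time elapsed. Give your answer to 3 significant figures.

Phase 1 (accelerating): v₀ = 0 m/s, a = 1.7 m/s².
v = v₀ + at → t = (2 − 0) / 1.7 = 1.18 s
v² = v₀² + 2aΔx → Δx = (2² − 0²)/(2·1.7) = 1.18 m

Phase 2 (decelerating): v₀ = 2.00 m/s, a = -1.3 m/s².
v = v₀ + at → t = (1 − 2.00) / -1.3 = 0.769 s
v² = v₀² + 2aΔx → Δx = (1² − 2.00²)/(2·-1.3) = 1.15 m

Phase 3 (accelerating): v₀ = 1.00 m/s, a = 0.5 m/s².
v = v₀ + at = 1.00 + (0.5)(5.5) = 3.75 m/s
Δx = v₀t + ½at² = 1.00·5.5 + 0.5·0.5·5.5² = 13.1 m
Total time = 1.18 + 0.769 + 5.50 = 7.45 s

7.45 s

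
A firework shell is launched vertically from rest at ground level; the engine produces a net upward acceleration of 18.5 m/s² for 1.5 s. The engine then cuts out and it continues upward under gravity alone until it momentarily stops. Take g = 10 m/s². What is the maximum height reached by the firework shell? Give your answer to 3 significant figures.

Phase 1 (powered ascent): v₀ = 0 m/s, a = 18.5 m/s².
v = v₀ + at = 0 + (18.5)(1.5) = 27.8 m/s
Δx = v₀t + ½at² = 0·1.5 + 0.5·18.5·1.5² = 20.8 m

Phase 2 (coasting upward): v₀ = 27.8 m/s, a = -10 m/s².
v = v₀ + at → t = (0 − 27.8) / -10 = 2.77 s
v² = v₀² + 2aΔx → Δx = (0² − 27.8²)/(2·-10) = 38.5 m
Maximum height = 20.8 + 38.5 = 59.3 m

59.3 m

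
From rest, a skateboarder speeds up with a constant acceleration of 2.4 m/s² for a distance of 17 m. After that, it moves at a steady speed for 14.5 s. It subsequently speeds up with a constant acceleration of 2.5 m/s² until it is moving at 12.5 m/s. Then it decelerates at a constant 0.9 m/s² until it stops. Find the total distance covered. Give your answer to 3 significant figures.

Phase 1 (accelerating): v₀ = 0 m/s, a = 2.4 m/s².
v² = v₀² + 2aΔx = 0² + 2·2.4·17 = 81.6 → v = 9.03 m/s
t = (v − v₀)/a = (9.03 − 0)/2.4 = 3.76 s

Phase 2 (constant speed): v₀ = 9.03 m/s, a = 0 m/s².
v = v₀ + at = 9.03 + (0)(14.5) = 9.03 m/s
Δx = v₀t + ½at² = 9.03·14.5 + 0.5·0·14.5² = 131 m

Phase 3 (accelerating): v₀ = 9.03 m/s, a = 2.5 m/s².
v = v₀ + at → t = (12.5 − 9.03) / 2.5 = 1.39 s
v² = v₀² + 2aΔx → Δx = (12.5² − 9.03²)/(2·2.5) = 14.9 m

Phase 4 (decelerating): v₀ = 12.5 m/s, a = -0.9 m/s².
v = v₀ + at → t = (0 − 12.5) / -0.9 = 13.9 s
v² = v₀² + 2aΔx → Δx = (0² − 12.5²)/(2·-0.9) = 86.8 m
Total distance = 17.0 + 131 + 14.9 + 86.8 = 250 m

250 m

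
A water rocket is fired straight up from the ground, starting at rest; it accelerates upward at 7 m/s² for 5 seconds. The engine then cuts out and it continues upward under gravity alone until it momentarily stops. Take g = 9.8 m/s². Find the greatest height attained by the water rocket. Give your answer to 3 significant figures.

Phase 1 (powered ascent): v₀ = 0 m/s, a = 7 m/s².
v = v₀ + at = 0 + (7)(5) = 35.0 m/s
Δx = v₀t + ½at² = 0·5 + 0.5·7·5² = 87.5 m

Phase 2 (coasting upward): v₀ = 35.0 m/s, a = -9.8 m/s².
v = v₀ + at → t = (0 − 35.0) / -9.8 = 3.57 s
v² = v₀² + 2aΔx → Δx = (0² − 35.0²)/(2·-9.8) = 62.5 m
Maximum height = 87.5 + 62.5 = 150 m

150 m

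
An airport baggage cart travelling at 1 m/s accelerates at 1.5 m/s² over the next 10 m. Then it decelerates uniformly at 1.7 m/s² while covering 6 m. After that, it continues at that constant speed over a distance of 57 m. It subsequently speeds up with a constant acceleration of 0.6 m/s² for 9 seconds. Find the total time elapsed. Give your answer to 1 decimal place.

30.9 s

Phase 1 (accelerating): v₀ = 1.00 m/s, a = 1.5 m/s².
v² = v₀² + 2aΔx = 1.00² + 2·1.5·10 = 31.0 → v = 5.57 m/s
t = (v − v₀)/a = (5.57 − 1.00)/1.5 = 3.05 s

Phase 2 (decelerating): v₀ = 5.57 m/s, a = -1.7 m/s².
v² = v₀² + 2aΔx = 5.57² + 2·-1.7·6 = 10.6 → v = 3.26 m/s
t = (v − v₀)/a = (3.26 − 5.57)/-1.7 = 1.36 s

Phase 3 (constant speed): v₀ = 3.26 m/s, a = 0 m/s².
Constant speed: t = d/v = 57/3.26 = 17.5 s

Phase 4 (accelerating): v₀ = 3.26 m/s, a = 0.6 m/s².
v = v₀ + at = 3.26 + (0.6)(9) = 8.66 m/s
Δx = v₀t + ½at² = 3.26·9 + 0.5·0.6·9² = 53.6 m
Total time = 3.05 + 1.36 + 17.5 + 9.00 = 30.9 s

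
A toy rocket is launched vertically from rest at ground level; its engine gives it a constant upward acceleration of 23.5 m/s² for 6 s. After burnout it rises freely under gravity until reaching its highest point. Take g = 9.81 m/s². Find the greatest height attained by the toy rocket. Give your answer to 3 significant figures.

Phase 1 (powered ascent): v₀ = 0 m/s, a = 23.5 m/s².
v = v₀ + at = 0 + (23.5)(6) = 141 m/s
Δx = v₀t + ½at² = 0·6 + 0.5·23.5·6² = 423 m

Phase 2 (coasting upward): v₀ = 141 m/s, a = -9.81 m/s².
v = v₀ + at → t = (0 − 141) / -9.81 = 14.4 s
v² = v₀² + 2aΔx → Δx = (0² − 141²)/(2·-9.81) = 1010 m
Maximum height = 423 + 1010 = 1440 m

1440 m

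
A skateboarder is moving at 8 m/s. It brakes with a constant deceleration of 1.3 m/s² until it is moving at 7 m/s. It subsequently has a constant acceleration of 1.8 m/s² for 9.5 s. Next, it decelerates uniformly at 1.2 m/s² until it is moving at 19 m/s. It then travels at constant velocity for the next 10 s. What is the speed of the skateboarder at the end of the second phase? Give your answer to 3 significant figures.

Phase 1 (decelerating): v₀ = 8.00 m/s, a = -1.3 m/s².
v = v₀ + at → t = (7 − 8.00) / -1.3 = 0.769 s
v² = v₀² + 2aΔx → Δx = (7² − 8.00²)/(2·-1.3) = 5.77 m

Phase 2 (accelerating): v₀ = 7.00 m/s, a = 1.8 m/s².
v = v₀ + at = 7.00 + (1.8)(9.5) = 24.1 m/s
Δx = v₀t + ½at² = 7.00·9.5 + 0.5·1.8·9.5² = 148 m
Speed at end of phase 2 = 24.1 m/s

24.1 m/s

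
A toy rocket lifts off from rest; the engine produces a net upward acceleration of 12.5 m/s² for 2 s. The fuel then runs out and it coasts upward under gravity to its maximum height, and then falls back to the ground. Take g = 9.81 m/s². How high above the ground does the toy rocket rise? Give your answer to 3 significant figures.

Phase 1 (powered ascent): v₀ = 0 m/s, a = 12.5 m/s².
v = v₀ + at = 0 + (12.5)(2) = 25.0 m/s
Δx = v₀t + ½at² = 0·2 + 0.5·12.5·2² = 25.0 m

Phase 2 (coasting upward): v₀ = 25.0 m/s, a = -9.81 m/s².
v = v₀ + at → t = (0 − 25.0) / -9.81 = 2.55 s
v² = v₀² + 2aΔx → Δx = (0² − 25.0²)/(2·-9.81) = 31.9 m
Maximum height = 25.0 + 31.9 = 56.9 m

56.9 m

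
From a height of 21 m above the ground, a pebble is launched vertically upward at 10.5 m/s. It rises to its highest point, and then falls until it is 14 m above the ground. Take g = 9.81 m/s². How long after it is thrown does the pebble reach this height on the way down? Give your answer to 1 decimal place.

Phase 1 (rising): v₀ = 10.5 m/s, a = -9.81 m/s².
v = v₀ + at → t = (0 − 10.5) / -9.81 = 1.07 s
v² = v₀² + 2aΔx → Δx = (0² − 10.5²)/(2·-9.81) = 5.62 m

Phase 2 (falling): v₀ = 0 m/s, a = -9.81 m/s².
Falls 12.6 m from rest: t = √(2·12.6/9.81) = 1.60 s; v = g·t = 15.7 m/s.
Total time = 1.07 + 1.60 = 2.67 s

2.7 s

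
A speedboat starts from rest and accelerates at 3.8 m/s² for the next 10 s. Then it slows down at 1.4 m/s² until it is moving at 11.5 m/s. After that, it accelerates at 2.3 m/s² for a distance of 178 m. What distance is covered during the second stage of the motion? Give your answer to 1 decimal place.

468.5 m

Phase 1 (accelerating): v₀ = 0 m/s, a = 3.8 m/s².
v = v₀ + at = 0 + (3.8)(10) = 38.0 m/s
Δx = v₀t + ½at² = 0·10 + 0.5·3.8·10² = 190 m

Phase 2 (decelerating): v₀ = 38.0 m/s, a = -1.4 m/s².
v = v₀ + at → t = (11.5 − 38.0) / -1.4 = 18.9 s
v² = v₀² + 2aΔx → Δx = (11.5² − 38.0²)/(2·-1.4) = 468 m
Distance in phase 2 = 468 m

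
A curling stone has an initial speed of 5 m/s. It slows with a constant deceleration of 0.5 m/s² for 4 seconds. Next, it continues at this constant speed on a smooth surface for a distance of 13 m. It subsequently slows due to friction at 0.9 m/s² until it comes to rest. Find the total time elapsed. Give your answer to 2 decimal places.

Phase 1 (decelerating): v₀ = 5.00 m/s, a = -0.5 m/s².
v = v₀ + at = 5.00 + (-0.5)(4) = 3.00 m/s
Δx = v₀t + ½at² = 5.00·4 + 0.5·-0.5·4² = 16.0 m

Phase 2 (constant speed): v₀ = 3.00 m/s, a = 0 m/s².
Constant speed: t = d/v = 13/3.00 = 4.33 s

Phase 3 (decelerating): v₀ = 3.00 m/s, a = -0.9 m/s².
v = v₀ + at → t = (0 − 3.00) / -0.9 = 3.33 s
v² = v₀² + 2aΔx → Δx = (0² − 3.00²)/(2·-0.9) = 5.00 m
Total time = 4.00 + 4.33 + 3.33 = 11.7 s

11.67 s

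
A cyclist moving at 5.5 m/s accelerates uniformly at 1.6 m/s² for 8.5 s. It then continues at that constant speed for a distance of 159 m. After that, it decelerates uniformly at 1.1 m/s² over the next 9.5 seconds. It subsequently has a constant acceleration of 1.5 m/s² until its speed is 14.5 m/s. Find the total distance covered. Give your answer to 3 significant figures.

441 m

Phase 1 (accelerating): v₀ = 5.50 m/s, a = 1.6 m/s².
v = v₀ + at = 5.50 + (1.6)(8.5) = 19.1 m/s
Δx = v₀t + ½at² = 5.50·8.5 + 0.5·1.6·8.5² = 105 m

Phase 2 (constant speed): v₀ = 19.1 m/s, a = 0 m/s².
Constant speed: t = d/v = 159/19.1 = 8.32 s

Phase 3 (decelerating): v₀ = 19.1 m/s, a = -1.1 m/s².
v = v₀ + at = 19.1 + (-1.1)(9.5) = 8.65 m/s
Δx = v₀t + ½at² = 19.1·9.5 + 0.5·-1.1·9.5² = 132 m

Phase 4 (accelerating): v₀ = 8.65 m/s, a = 1.5 m/s².
v = v₀ + at → t = (14.5 − 8.65) / 1.5 = 3.90 s
v² = v₀² + 2aΔx → Δx = (14.5² − 8.65²)/(2·1.5) = 45.1 m
Total distance = 105 + 159 + 132 + 45.1 = 441 m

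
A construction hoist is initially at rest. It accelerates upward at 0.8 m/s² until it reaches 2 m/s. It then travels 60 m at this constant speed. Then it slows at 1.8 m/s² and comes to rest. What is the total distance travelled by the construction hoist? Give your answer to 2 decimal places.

Phase 1 (accelerating): v₀ = 0 m/s, a = 0.8 m/s².
v = v₀ + at → t = (2 − 0) / 0.8 = 2.50 s
v² = v₀² + 2aΔx → Δx = (2² − 0²)/(2·0.8) = 2.50 m

Phase 2 (constant speed): v₀ = 2.00 m/s, a = 0 m/s².
Constant speed: t = d/v = 60/2.00 = 30.0 s

Phase 3 (decelerating): v₀ = 2.00 m/s, a = -1.8 m/s².
v = v₀ + at → t = (0 − 2.00) / -1.8 = 1.11 s
v² = v₀² + 2aΔx → Δx = (0² − 2.00²)/(2·-1.8) = 1.11 m
Total distance = 2.50 + 60.0 + 1.11 = 63.6 m

63.61 m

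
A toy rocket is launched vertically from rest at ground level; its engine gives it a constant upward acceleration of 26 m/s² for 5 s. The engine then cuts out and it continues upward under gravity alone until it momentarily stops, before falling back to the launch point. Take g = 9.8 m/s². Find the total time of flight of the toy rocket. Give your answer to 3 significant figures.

Phase 1 (powered ascent): v₀ = 0 m/s, a = 26 m/s².
v = v₀ + at = 0 + (26)(5) = 130 m/s
Δx = v₀t + ½at² = 0·5 + 0.5·26·5² = 325 m

Phase 2 (coasting upward): v₀ = 130 m/s, a = -9.8 m/s².
v = v₀ + at → t = (0 − 130) / -9.8 = 13.3 s
v² = v₀² + 2aΔx → Δx = (0² − 130²)/(2·-9.8) = 862 m

Phase 3 (free fall): v₀ = 0 m/s, a = -9.8 m/s².
Falls 1190 m from rest: t = √(2·1190/9.8) = 15.6 s; v = g·t = 153 m/s.
Total time = 5.00 + 13.3 + 15.6 = 33.8 s

33.8 s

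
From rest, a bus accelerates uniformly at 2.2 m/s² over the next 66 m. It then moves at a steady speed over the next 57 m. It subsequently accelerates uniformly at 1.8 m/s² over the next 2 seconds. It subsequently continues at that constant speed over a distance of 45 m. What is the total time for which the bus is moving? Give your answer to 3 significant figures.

15.3 s

Phase 1 (accelerating): v₀ = 0 m/s, a = 2.2 m/s².
v² = v₀² + 2aΔx = 0² + 2·2.2·66 = 290 → v = 17.0 m/s
t = (v − v₀)/a = (17.0 − 0)/2.2 = 7.75 s

Phase 2 (constant speed): v₀ = 17.0 m/s, a = 0 m/s².
Constant speed: t = d/v = 57/17.0 = 3.34 s

Phase 3 (accelerating): v₀ = 17.0 m/s, a = 1.8 m/s².
v = v₀ + at = 17.0 + (1.8)(2) = 20.6 m/s
Δx = v₀t + ½at² = 17.0·2 + 0.5·1.8·2² = 37.7 m

Phase 4 (constant speed): v₀ = 20.6 m/s, a = 0 m/s².
Constant speed: t = d/v = 45/20.6 = 2.18 s
Total time = 7.75 + 3.34 + 2.00 + 2.18 = 15.3 s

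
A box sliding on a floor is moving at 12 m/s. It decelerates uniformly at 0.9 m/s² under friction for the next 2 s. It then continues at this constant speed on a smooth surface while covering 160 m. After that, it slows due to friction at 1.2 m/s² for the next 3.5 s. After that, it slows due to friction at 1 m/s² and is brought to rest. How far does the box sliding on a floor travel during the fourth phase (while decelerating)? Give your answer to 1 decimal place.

Phase 1 (decelerating): v₀ = 12.0 m/s, a = -0.9 m/s².
v = v₀ + at = 12.0 + (-0.9)(2) = 10.2 m/s
Δx = v₀t + ½at² = 12.0·2 + 0.5·-0.9·2² = 22.2 m

Phase 2 (constant speed): v₀ = 10.2 m/s, a = 0 m/s².
Constant speed: t = d/v = 160/10.2 = 15.7 s

Phase 3 (decelerating): v₀ = 10.2 m/s, a = -1.2 m/s².
v = v₀ + at = 10.2 + (-1.2)(3.5) = 6.00 m/s
Δx = v₀t + ½at² = 10.2·3.5 + 0.5·-1.2·3.5² = 28.3 m

Phase 4 (decelerating): v₀ = 6.00 m/s, a = -1 m/s².
v = v₀ + at → t = (0 − 6.00) / -1 = 6.00 s
v² = v₀² + 2aΔx → Δx = (0² − 6.00²)/(2·-1) = 18.0 m
Distance in phase 4 = 18.0 m

18.0 m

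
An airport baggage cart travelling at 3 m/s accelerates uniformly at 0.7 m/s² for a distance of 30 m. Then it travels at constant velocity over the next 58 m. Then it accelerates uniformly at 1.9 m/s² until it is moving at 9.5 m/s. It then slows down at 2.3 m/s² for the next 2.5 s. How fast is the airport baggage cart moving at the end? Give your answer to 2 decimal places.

Phase 1 (accelerating): v₀ = 3.00 m/s, a = 0.7 m/s².
v² = v₀² + 2aΔx = 3.00² + 2·0.7·30 = 51.0 → v = 7.14 m/s
t = (v − v₀)/a = (7.14 − 3.00)/0.7 = 5.92 s

Phase 2 (constant speed): v₀ = 7.14 m/s, a = 0 m/s².
Constant speed: t = d/v = 58/7.14 = 8.12 s

Phase 3 (accelerating): v₀ = 7.14 m/s, a = 1.9 m/s².
v = v₀ + at → t = (9.5 − 7.14) / 1.9 = 1.24 s
v² = v₀² + 2aΔx → Δx = (9.5² − 7.14²)/(2·1.9) = 10.3 m

Phase 4 (decelerating): v₀ = 9.50 m/s, a = -2.3 m/s².
v = v₀ + at = 9.50 + (-2.3)(2.5) = 3.75 m/s
Δx = v₀t + ½at² = 9.50·2.5 + 0.5·-2.3·2.5² = 16.6 m
Final speed = 3.75 m/s

3.75 m/s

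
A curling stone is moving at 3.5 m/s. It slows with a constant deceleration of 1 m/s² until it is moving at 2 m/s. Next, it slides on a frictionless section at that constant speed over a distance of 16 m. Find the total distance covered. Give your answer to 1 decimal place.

Phase 1 (decelerating): v₀ = 3.50 m/s, a = -1 m/s².
v = v₀ + at → t = (2 − 3.50) / -1 = 1.50 s
v² = v₀² + 2aΔx → Δx = (2² − 3.50²)/(2·-1) = 4.12 m

Phase 2 (constant speed): v₀ = 2.00 m/s, a = 0 m/s².
Constant speed: t = d/v = 16/2.00 = 8.00 s
Total distance = 4.12 + 16.0 = 20.1 m

20.1 m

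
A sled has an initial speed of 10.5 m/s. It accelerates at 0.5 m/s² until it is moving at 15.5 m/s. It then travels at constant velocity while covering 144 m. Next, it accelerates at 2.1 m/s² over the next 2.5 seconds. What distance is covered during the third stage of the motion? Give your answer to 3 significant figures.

Phase 1 (accelerating): v₀ = 10.5 m/s, a = 0.5 m/s².
v = v₀ + at → t = (15.5 − 10.5) / 0.5 = 10.0 s
v² = v₀² + 2aΔx → Δx = (15.5² − 10.5²)/(2·0.5) = 130 m

Phase 2 (constant speed): v₀ = 15.5 m/s, a = 0 m/s².
Constant speed: t = d/v = 144/15.5 = 9.29 s

Phase 3 (accelerating): v₀ = 15.5 m/s, a = 2.1 m/s².
v = v₀ + at = 15.5 + (2.1)(2.5) = 20.8 m/s
Δx = v₀t + ½at² = 15.5·2.5 + 0.5·2.1·2.5² = 45.3 m
Distance in phase 3 = 45.3 m

45.3 m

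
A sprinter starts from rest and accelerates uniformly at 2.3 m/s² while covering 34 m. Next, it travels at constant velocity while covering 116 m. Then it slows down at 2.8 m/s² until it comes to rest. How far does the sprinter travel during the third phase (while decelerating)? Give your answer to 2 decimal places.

27.93 m

Phase 1 (accelerating): v₀ = 0 m/s, a = 2.3 m/s².
v² = v₀² + 2aΔx = 0² + 2·2.3·34 = 156 → v = 12.5 m/s
t = (v − v₀)/a = (12.5 − 0)/2.3 = 5.44 s

Phase 2 (constant speed): v₀ = 12.5 m/s, a = 0 m/s².
Constant speed: t = d/v = 116/12.5 = 9.28 s

Phase 3 (decelerating): v₀ = 12.5 m/s, a = -2.8 m/s².
v = v₀ + at → t = (0 − 12.5) / -2.8 = 4.47 s
v² = v₀² + 2aΔx → Δx = (0² − 12.5²)/(2·-2.8) = 27.9 m
Distance in phase 3 = 27.9 m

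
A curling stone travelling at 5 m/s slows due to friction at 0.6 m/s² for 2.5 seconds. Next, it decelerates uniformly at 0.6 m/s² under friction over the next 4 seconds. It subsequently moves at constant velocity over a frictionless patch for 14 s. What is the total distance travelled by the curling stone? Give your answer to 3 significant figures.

35.2 m

Phase 1 (decelerating): v₀ = 5.00 m/s, a = -0.6 m/s².
v = v₀ + at = 5.00 + (-0.6)(2.5) = 3.50 m/s
Δx = v₀t + ½at² = 5.00·2.5 + 0.5·-0.6·2.5² = 10.6 m

Phase 2 (decelerating): v₀ = 3.50 m/s, a = -0.6 m/s².
v = v₀ + at = 3.50 + (-0.6)(4) = 1.10 m/s
Δx = v₀t + ½at² = 3.50·4 + 0.5·-0.6·4² = 9.20 m

Phase 3 (constant speed): v₀ = 1.10 m/s, a = 0 m/s².
v = v₀ + at = 1.10 + (0)(14) = 1.10 m/s
Δx = v₀t + ½at² = 1.10·14 + 0.5·0·14² = 15.4 m
Total distance = 10.6 + 9.20 + 15.4 = 35.2 m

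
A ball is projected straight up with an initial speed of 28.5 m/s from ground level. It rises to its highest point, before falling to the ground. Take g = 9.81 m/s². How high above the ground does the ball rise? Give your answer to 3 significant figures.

41.4 m

Phase 1 (rising): v₀ = 28.5 m/s, a = -9.81 m/s².
v = v₀ + at → t = (0 − 28.5) / -9.81 = 2.91 s
v² = v₀² + 2aΔx → Δx = (0² − 28.5²)/(2·-9.81) = 41.4 m
Maximum height = 41.4 m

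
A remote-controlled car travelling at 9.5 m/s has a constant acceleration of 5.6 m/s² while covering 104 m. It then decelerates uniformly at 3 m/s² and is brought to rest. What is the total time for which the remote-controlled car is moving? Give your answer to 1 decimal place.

Phase 1 (accelerating): v₀ = 9.50 m/s, a = 5.6 m/s².
v² = v₀² + 2aΔx = 9.50² + 2·5.6·104 = 1260 → v = 35.4 m/s
t = (v − v₀)/a = (35.4 − 9.50)/5.6 = 4.63 s

Phase 2 (decelerating): v₀ = 35.4 m/s, a = -3 m/s².
v = v₀ + at → t = (0 − 35.4) / -3 = 11.8 s
v² = v₀² + 2aΔx → Δx = (0² − 35.4²)/(2·-3) = 209 m
Total time = 4.63 + 11.8 = 16.4 s

16.4 s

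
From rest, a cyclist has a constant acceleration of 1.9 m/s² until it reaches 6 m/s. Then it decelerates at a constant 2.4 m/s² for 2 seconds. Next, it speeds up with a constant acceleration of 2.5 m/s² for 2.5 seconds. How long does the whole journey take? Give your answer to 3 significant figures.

Phase 1 (accelerating): v₀ = 0 m/s, a = 1.9 m/s².
v = v₀ + at → t = (6 − 0) / 1.9 = 3.16 s
v² = v₀² + 2aΔx → Δx = (6² − 0²)/(2·1.9) = 9.47 m

Phase 2 (decelerating): v₀ = 6.00 m/s, a = -2.4 m/s².
v = v₀ + at = 6.00 + (-2.4)(2) = 1.20 m/s
Δx = v₀t + ½at² = 6.00·2 + 0.5·-2.4·2² = 7.20 m

Phase 3 (accelerating): v₀ = 1.20 m/s, a = 2.5 m/s².
v = v₀ + at = 1.20 + (2.5)(2.5) = 7.45 m/s
Δx = v₀t + ½at² = 1.20·2.5 + 0.5·2.5·2.5² = 10.8 m
Total time = 3.16 + 2.00 + 2.50 = 7.66 s

7.66 s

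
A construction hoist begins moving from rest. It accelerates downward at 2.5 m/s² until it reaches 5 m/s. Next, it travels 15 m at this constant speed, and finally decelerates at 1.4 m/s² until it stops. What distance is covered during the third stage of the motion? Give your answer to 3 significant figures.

Phase 1 (accelerating): v₀ = 0 m/s, a = 2.5 m/s².
v = v₀ + at → t = (5 − 0) / 2.5 = 2.00 s
v² = v₀² + 2aΔx → Δx = (5² − 0²)/(2·2.5) = 5.00 m

Phase 2 (constant speed): v₀ = 5.00 m/s, a = 0 m/s².
Constant speed: t = d/v = 15/5.00 = 3.00 s

Phase 3 (decelerating): v₀ = 5.00 m/s, a = -1.4 m/s².
v = v₀ + at → t = (0 − 5.00) / -1.4 = 3.57 s
v² = v₀² + 2aΔx → Δx = (0² − 5.00²)/(2·-1.4) = 8.93 m
Distance in phase 3 = 8.93 m

8.93 m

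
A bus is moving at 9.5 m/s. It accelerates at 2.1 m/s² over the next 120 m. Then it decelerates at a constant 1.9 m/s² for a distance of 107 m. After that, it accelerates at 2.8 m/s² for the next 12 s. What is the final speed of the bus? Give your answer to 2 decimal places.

47.30 m/s

Phase 1 (accelerating): v₀ = 9.50 m/s, a = 2.1 m/s².
v² = v₀² + 2aΔx = 9.50² + 2·2.1·120 = 594 → v = 24.4 m/s
t = (v − v₀)/a = (24.4 − 9.50)/2.1 = 7.08 s

Phase 2 (decelerating): v₀ = 24.4 m/s, a = -1.9 m/s².
v² = v₀² + 2aΔx = 24.4² + 2·-1.9·107 = 188 → v = 13.7 m/s
t = (v − v₀)/a = (13.7 − 24.4)/-1.9 = 5.62 s

Phase 3 (accelerating): v₀ = 13.7 m/s, a = 2.8 m/s².
v = v₀ + at = 13.7 + (2.8)(12) = 47.3 m/s
Δx = v₀t + ½at² = 13.7·12 + 0.5·2.8·12² = 366 m
Final speed = 47.3 m/s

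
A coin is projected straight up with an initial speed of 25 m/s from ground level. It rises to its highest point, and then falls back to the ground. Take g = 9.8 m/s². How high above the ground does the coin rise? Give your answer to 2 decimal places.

31.89 m

Phase 1 (rising): v₀ = 25.0 m/s, a = -9.8 m/s².
v = v₀ + at → t = (0 − 25.0) / -9.8 = 2.55 s
v² = v₀² + 2aΔx → Δx = (0² − 25.0²)/(2·-9.8) = 31.9 m
Maximum height = 31.9 m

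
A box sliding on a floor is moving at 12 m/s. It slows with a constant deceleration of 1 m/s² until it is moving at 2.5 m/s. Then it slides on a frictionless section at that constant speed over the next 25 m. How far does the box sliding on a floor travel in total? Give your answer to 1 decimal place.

Phase 1 (decelerating): v₀ = 12.0 m/s, a = -1 m/s².
v = v₀ + at → t = (2.5 − 12.0) / -1 = 9.50 s
v² = v₀² + 2aΔx → Δx = (2.5² − 12.0²)/(2·-1) = 68.9 m

Phase 2 (constant speed): v₀ = 2.50 m/s, a = 0 m/s².
Constant speed: t = d/v = 25/2.50 = 10.0 s
Total distance = 68.9 + 25.0 = 93.9 m

93.9 m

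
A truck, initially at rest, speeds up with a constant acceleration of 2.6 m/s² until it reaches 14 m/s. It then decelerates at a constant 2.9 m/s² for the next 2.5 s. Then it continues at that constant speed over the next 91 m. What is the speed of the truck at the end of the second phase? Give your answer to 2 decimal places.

Phase 1 (accelerating): v₀ = 0 m/s, a = 2.6 m/s².
v = v₀ + at → t = (14 − 0) / 2.6 = 5.38 s
v² = v₀² + 2aΔx → Δx = (14² − 0²)/(2·2.6) = 37.7 m

Phase 2 (decelerating): v₀ = 14.0 m/s, a = -2.9 m/s².
v = v₀ + at = 14.0 + (-2.9)(2.5) = 6.75 m/s
Δx = v₀t + ½at² = 14.0·2.5 + 0.5·-2.9·2.5² = 25.9 m
Speed at end of phase 2 = 6.75 m/s

6.75 m/s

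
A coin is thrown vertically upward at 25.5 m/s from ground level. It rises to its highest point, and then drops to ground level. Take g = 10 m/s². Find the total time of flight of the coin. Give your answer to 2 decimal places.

5.10 s

Phase 1 (rising): v₀ = 25.5 m/s, a = -10 m/s².
v = v₀ + at → t = (0 − 25.5) / -10 = 2.55 s
v² = v₀² + 2aΔx → Δx = (0² − 25.5²)/(2·-10) = 32.5 m

Phase 2 (falling): v₀ = 0 m/s, a = -10 m/s².
Falls 32.5 m from rest: t = √(2·32.5/10) = 2.55 s; v = g·t = 25.5 m/s.
Total time = 2.55 + 2.55 = 5.10 s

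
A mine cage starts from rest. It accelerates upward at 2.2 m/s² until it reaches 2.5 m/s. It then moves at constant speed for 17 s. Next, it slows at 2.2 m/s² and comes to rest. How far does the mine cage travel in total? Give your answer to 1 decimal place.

45.3 m

Phase 1 (accelerating): v₀ = 0 m/s, a = 2.2 m/s².
v = v₀ + at → t = (2.5 − 0) / 2.2 = 1.14 s
v² = v₀² + 2aΔx → Δx = (2.5² − 0²)/(2·2.2) = 1.42 m

Phase 2 (constant speed): v₀ = 2.50 m/s, a = 0 m/s².
v = v₀ + at = 2.50 + (0)(17) = 2.50 m/s
Δx = v₀t + ½at² = 2.50·17 + 0.5·0·17² = 42.5 m

Phase 3 (decelerating): v₀ = 2.50 m/s, a = -2.2 m/s².
v = v₀ + at → t = (0 − 2.50) / -2.2 = 1.14 s
v² = v₀² + 2aΔx → Δx = (0² − 2.50²)/(2·-2.2) = 1.42 m
Total distance = 1.42 + 42.5 + 1.42 = 45.3 m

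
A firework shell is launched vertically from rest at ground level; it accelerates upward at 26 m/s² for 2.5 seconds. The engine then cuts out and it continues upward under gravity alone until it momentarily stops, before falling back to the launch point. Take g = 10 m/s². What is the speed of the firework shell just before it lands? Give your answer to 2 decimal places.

Phase 1 (powered ascent): v₀ = 0 m/s, a = 26 m/s².
v = v₀ + at = 0 + (26)(2.5) = 65.0 m/s
Δx = v₀t + ½at² = 0·2.5 + 0.5·26·2.5² = 81.2 m

Phase 2 (coasting upward): v₀ = 65.0 m/s, a = -10 m/s².
v = v₀ + at → t = (0 − 65.0) / -10 = 6.50 s
v² = v₀² + 2aΔx → Δx = (0² − 65.0²)/(2·-10) = 211 m

Phase 3 (free fall): v₀ = 0 m/s, a = -10 m/s².
Falls 292 m from rest: t = √(2·292/10) = 7.65 s; v = g·t = 76.5 m/s.
Impact speed = 76.5 m/s

76.49 m/s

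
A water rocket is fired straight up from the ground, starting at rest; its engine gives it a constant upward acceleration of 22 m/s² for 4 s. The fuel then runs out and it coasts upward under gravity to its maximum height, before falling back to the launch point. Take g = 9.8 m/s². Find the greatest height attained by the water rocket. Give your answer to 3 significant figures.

571 m

Phase 1 (powered ascent): v₀ = 0 m/s, a = 22 m/s².
v = v₀ + at = 0 + (22)(4) = 88.0 m/s
Δx = v₀t + ½at² = 0·4 + 0.5·22·4² = 176 m

Phase 2 (coasting upward): v₀ = 88.0 m/s, a = -9.8 m/s².
v = v₀ + at → t = (0 − 88.0) / -9.8 = 8.98 s
v² = v₀² + 2aΔx → Δx = (0² − 88.0²)/(2·-9.8) = 395 m
Maximum height = 176 + 395 = 571 m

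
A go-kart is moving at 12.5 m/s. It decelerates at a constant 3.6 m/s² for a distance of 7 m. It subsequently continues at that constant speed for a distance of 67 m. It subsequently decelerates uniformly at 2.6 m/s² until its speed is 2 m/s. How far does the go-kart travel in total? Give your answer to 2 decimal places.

Phase 1 (decelerating): v₀ = 12.5 m/s, a = -3.6 m/s².
v² = v₀² + 2aΔx = 12.5² + 2·-3.6·7 = 106 → v = 10.3 m/s
t = (v − v₀)/a = (10.3 − 12.5)/-3.6 = 0.614 s

Phase 2 (constant speed): v₀ = 10.3 m/s, a = 0 m/s².
Constant speed: t = d/v = 67/10.3 = 6.51 s

Phase 3 (decelerating): v₀ = 10.3 m/s, a = -2.6 m/s².
v = v₀ + at → t = (2 − 10.3) / -2.6 = 3.19 s
v² = v₀² + 2aΔx → Δx = (2² − 10.3²)/(2·-2.6) = 19.6 m
Total distance = 7.00 + 67.0 + 19.6 = 93.6 m

93.59 m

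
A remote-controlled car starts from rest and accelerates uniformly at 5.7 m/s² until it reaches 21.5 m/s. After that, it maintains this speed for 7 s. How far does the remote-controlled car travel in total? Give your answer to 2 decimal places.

Phase 1 (accelerating): v₀ = 0 m/s, a = 5.7 m/s².
v = v₀ + at → t = (21.5 − 0) / 5.7 = 3.77 s
v² = v₀² + 2aΔx → Δx = (21.5² − 0²)/(2·5.7) = 40.5 m

Phase 2 (constant speed): v₀ = 21.5 m/s, a = 0 m/s².
v = v₀ + at = 21.5 + (0)(7) = 21.5 m/s
Δx = v₀t + ½at² = 21.5·7 + 0.5·0·7² = 150 m
Total distance = 40.5 + 150 = 191 m

191.05 m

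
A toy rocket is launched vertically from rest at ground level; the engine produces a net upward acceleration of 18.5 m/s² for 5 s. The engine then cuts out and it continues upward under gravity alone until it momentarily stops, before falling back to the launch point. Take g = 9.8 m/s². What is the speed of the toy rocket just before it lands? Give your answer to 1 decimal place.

Phase 1 (powered ascent): v₀ = 0 m/s, a = 18.5 m/s².
v = v₀ + at = 0 + (18.5)(5) = 92.5 m/s
Δx = v₀t + ½at² = 0·5 + 0.5·18.5·5² = 231 m

Phase 2 (coasting upward): v₀ = 92.5 m/s, a = -9.8 m/s².
v = v₀ + at → t = (0 − 92.5) / -9.8 = 9.44 s
v² = v₀² + 2aΔx → Δx = (0² − 92.5²)/(2·-9.8) = 437 m

Phase 3 (free fall): v₀ = 0 m/s, a = -9.8 m/s².
Falls 668 m from rest: t = √(2·668/9.8) = 11.7 s; v = g·t = 114 m/s.
Impact speed = 114 m/s

114.4 m/s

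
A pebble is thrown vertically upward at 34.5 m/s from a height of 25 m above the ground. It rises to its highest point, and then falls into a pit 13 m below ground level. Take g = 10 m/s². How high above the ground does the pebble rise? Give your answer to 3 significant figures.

Phase 1 (rising): v₀ = 34.5 m/s, a = -10 m/s².
v = v₀ + at → t = (0 − 34.5) / -10 = 3.45 s
v² = v₀² + 2aΔx → Δx = (0² − 34.5²)/(2·-10) = 59.5 m
Maximum height = 25 + 59.5 = 84.5 m

84.5 m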